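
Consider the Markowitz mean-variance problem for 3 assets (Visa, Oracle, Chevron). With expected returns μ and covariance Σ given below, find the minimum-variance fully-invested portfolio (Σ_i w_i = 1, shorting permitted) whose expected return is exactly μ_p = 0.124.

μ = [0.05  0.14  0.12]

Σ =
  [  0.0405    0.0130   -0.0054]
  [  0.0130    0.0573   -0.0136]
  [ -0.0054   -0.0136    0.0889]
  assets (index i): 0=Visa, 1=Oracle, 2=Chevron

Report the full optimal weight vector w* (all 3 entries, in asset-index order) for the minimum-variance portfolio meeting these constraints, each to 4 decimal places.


0.0989  0.5460  0.3552

u=Σ⁻¹μ = [0.5969  2.7362  1.8047]
v=Σ⁻¹𝟙 = [21.5149  16.1367  15.0241]
a=μᵀu=0.629473  b=𝟙ᵀu=5.137773  c=𝟙ᵀv=52.675666  D=ac−b²=6.761203
λ₁=(c·0.124−b)/D = (52.675666·0.124−5.137773)/6.761203 = 0.206178
λ₂=(a−b·0.124)/D = (0.629473−5.137773·0.124)/6.761203 = -0.001126
w* = 0.206178·u + -0.001126·v:
  w_0 = 0.206178·0.5969 + -0.001126·21.5149 = 0.0989  (Visa)
  w_1 = 0.206178·2.7362 + -0.001126·16.1367 = 0.5460  (Oracle)
  w_2 = 0.206178·1.8047 + -0.001126·15.0241 = 0.3552  (Chevron)
Σw_i=1.0000  μᵀw=0.1240
σ²=wᵀΣw=λ₁·μ_p+λ₂ = 0.206178·0.124 + -0.001126 = 0.024440 ≈ 0.0244


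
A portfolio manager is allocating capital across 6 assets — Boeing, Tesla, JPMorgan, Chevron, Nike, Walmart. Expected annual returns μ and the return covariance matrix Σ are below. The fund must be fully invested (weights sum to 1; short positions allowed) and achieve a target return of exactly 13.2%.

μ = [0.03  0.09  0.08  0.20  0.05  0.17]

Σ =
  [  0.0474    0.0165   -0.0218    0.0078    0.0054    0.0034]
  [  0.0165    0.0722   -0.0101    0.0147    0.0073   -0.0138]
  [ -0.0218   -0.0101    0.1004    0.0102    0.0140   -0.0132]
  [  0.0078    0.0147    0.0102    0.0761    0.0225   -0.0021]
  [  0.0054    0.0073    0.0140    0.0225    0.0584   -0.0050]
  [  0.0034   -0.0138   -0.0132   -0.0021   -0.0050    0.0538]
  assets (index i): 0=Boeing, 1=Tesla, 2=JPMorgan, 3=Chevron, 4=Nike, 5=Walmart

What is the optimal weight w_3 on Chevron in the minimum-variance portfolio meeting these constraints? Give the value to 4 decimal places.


0.1720

x=Σ⁻¹μ = [-0.0232  1.7509  1.2899  2.2920  -0.2106  3.9968]
y=Σ⁻¹𝟙 = [20.3425  14.9982  17.6131  3.5598  10.0462  26.5429]
a=μᵀx=1.387391  b=𝟙ᵀx=9.095733  c=𝟙ᵀy=93.102749  D=ac−b²=46.437527
λ₁=(c·0.132−b)/D = (93.102749·0.132−9.095733)/46.437527 = 0.068777
λ₂=(a−b·0.132)/D = (1.387391−9.095733·0.132)/46.437527 = 0.004022
w* = 0.068777·x + 0.004022·y:
  w_0 = 0.068777·-0.0232 + 0.004022·20.3425 = 0.0802  (Boeing)
  w_1 = 0.068777·1.7509 + 0.004022·14.9982 = 0.1807  (Tesla)
  w_2 = 0.068777·1.2899 + 0.004022·17.6131 = 0.1595  (JPMorgan)
  w_3 = 0.068777·2.2920 + 0.004022·3.5598 = 0.1720  (Chevron)
  w_4 = 0.068777·-0.2106 + 0.004022·10.0462 = 0.0259  (Nike)
  w_5 = 0.068777·3.9968 + 0.004022·26.5429 = 0.3816  (Walmart)
Σw_i=1.0000  μᵀw=0.1320
σ²=wᵀΣw=λ₁·μ_p+λ₂ = 0.068777·0.132 + 0.004022 = 0.013100 ≈ 0.0131


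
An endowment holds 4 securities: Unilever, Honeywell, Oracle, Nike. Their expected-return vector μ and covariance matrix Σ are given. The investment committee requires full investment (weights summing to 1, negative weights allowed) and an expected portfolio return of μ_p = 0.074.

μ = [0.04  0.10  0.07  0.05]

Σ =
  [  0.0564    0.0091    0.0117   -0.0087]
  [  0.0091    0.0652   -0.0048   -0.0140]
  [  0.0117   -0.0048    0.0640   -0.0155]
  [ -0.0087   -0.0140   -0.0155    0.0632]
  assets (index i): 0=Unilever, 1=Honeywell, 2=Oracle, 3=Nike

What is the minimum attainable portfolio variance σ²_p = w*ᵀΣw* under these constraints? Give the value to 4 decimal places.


p=Σ⁻¹μ = [0.3199  1.9618  1.5840  1.6582]
q=Σ⁻¹𝟙 = [14.2121  20.8504  21.2790  27.6167]
a=μᵀp=0.402764  b=𝟙ᵀp=5.523888  c=𝟙ᵀq=83.958198  D=ac−b²=3.302016
λ₁=(c·0.074−b)/D = (83.958198·0.074−5.523888)/3.302016 = 0.208666
λ₂=(a−b·0.074)/D = (0.402764−5.523888·0.074)/3.302016 = -0.001818
w* = 0.208666·p + -0.001818·q:
  w_0 = 0.208666·0.3199 + -0.001818·14.2121 = 0.0409  (Unilever)
  w_1 = 0.208666·1.9618 + -0.001818·20.8504 = 0.3714  (Honeywell)
  w_2 = 0.208666·1.5840 + -0.001818·21.2790 = 0.2918  (Oracle)
  w_3 = 0.208666·1.6582 + -0.001818·27.6167 = 0.2958  (Nike)
Σw_i=1.0000  μᵀw=0.0740
σ²=wᵀΣw=λ₁·μ_p+λ₂ = 0.208666·0.074 + -0.001818 = 0.013623 ≈ 0.0136

0.0136


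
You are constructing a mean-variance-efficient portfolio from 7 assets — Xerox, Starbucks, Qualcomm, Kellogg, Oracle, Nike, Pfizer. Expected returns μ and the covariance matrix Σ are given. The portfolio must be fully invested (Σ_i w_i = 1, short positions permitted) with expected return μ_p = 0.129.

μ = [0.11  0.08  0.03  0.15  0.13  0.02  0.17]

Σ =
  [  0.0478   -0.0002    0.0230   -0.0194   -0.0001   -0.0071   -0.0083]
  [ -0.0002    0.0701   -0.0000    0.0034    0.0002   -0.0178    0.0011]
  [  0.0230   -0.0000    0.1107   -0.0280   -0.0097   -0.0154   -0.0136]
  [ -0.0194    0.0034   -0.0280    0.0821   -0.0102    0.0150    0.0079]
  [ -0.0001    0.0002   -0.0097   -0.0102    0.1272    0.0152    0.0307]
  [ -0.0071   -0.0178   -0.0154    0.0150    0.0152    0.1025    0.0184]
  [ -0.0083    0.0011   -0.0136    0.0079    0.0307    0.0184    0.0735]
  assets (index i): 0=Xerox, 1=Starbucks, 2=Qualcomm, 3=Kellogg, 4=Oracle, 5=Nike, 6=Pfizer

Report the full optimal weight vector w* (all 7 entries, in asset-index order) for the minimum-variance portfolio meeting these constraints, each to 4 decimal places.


p=Σ⁻¹μ = [3.5060  0.9219  0.5418  2.7255  0.7709  -0.2357  2.2394]
q=Σ⁻¹𝟙 = [26.7905  15.8018  11.8265  19.7282  6.4069  10.2830  11.2118]
a=μᵀp=1.360676  b=𝟙ᵀp=10.469685  c=𝟙ᵀq=102.048676  D=ac−b²=29.240851
λ₁=(c·0.129−b)/D = (102.048676·0.129−10.469685)/29.240851 = 0.092152
λ₂=(a−b·0.129)/D = (1.360676−10.469685·0.129)/29.240851 = 0.000345
w* = 0.092152·p + 0.000345·q:
  w_0 = 0.092152·3.5060 + 0.000345·26.7905 = 0.3323  (Xerox)
  w_1 = 0.092152·0.9219 + 0.000345·15.8018 = 0.0904  (Starbucks)
  w_2 = 0.092152·0.5418 + 0.000345·11.8265 = 0.0540  (Qualcomm)
  w_3 = 0.092152·2.7255 + 0.000345·19.7282 = 0.2580  (Kellogg)
  w_4 = 0.092152·0.7709 + 0.000345·6.4069 = 0.0732  (Oracle)
  w_5 = 0.092152·-0.2357 + 0.000345·10.2830 = -0.0182  (Nike)
  w_6 = 0.092152·2.2394 + 0.000345·11.2118 = 0.2102  (Pfizer)
Σw_i=1.0000  μᵀw=0.1290
σ²=wᵀΣw=λ₁·μ_p+λ₂ = 0.092152·0.129 + 0.000345 = 0.012233 ≈ 0.0122

0.3323  0.0904  0.0540  0.2580  0.0732  -0.0182  0.2102


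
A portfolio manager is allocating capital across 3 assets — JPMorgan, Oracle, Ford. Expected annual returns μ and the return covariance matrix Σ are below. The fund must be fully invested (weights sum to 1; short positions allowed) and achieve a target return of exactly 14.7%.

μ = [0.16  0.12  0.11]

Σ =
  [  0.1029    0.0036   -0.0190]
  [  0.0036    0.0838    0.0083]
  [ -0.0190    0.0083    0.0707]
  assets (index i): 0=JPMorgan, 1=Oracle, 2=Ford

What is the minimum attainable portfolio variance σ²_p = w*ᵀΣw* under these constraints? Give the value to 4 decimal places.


x=Σ⁻¹μ = [1.8691  1.1613  1.9218]
y=Σ⁻¹𝟙 = [12.3903  9.7839  16.3254]
a=μᵀx=0.649825  b=𝟙ᵀx=4.952318  c=𝟙ᵀy=38.499674  D=ac−b²=0.492604
λ₁=(c·0.147−b)/D = (38.499674·0.147−4.952318)/0.492604 = 1.435502
λ₂=(a−b·0.147)/D = (0.649825−4.952318·0.147)/0.492604 = -0.158678
w* = 1.435502·x + -0.158678·y:
  w_0 = 1.435502·1.8691 + -0.158678·12.3903 = 0.7171  (JPMorgan)
  w_1 = 1.435502·1.1613 + -0.158678·9.7839 = 0.1146  (Oracle)
  w_2 = 1.435502·1.9218 + -0.158678·16.3254 = 0.1683  (Ford)
Σw_i=1.0000  μᵀw=0.1470
σ²=wᵀΣw=λ₁·μ_p+λ₂ = 1.435502·0.147 + -0.158678 = 0.052340 ≈ 0.0523

0.0523


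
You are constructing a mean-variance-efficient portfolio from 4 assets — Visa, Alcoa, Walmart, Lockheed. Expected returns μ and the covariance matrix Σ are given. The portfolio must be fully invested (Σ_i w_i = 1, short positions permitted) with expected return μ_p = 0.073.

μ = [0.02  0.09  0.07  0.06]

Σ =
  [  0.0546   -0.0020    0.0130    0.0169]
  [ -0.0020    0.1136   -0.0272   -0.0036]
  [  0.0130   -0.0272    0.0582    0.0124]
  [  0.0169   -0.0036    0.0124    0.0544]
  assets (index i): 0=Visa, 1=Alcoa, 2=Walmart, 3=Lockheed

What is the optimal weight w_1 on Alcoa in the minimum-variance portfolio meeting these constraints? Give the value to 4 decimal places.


0.3149

g=Σ⁻¹μ = [-0.2538  1.2073  1.6342  0.8892]
h=Σ⁻¹𝟙 = [10.7366  13.8564  18.7701  11.6854]
a=μᵀg=0.271322  b=𝟙ᵀg=3.476838  c=𝟙ᵀh=55.048488  D=ac−b²=2.847448
λ₁=(c·0.073−b)/D = (55.048488·0.073−3.476838)/2.847448 = 0.190241
λ₂=(a−b·0.073)/D = (0.271322−3.476838·0.073)/2.847448 = 0.006150
w* = 0.190241·g + 0.006150·h:
  w_0 = 0.190241·-0.2538 + 0.006150·10.7366 = 0.0178  (Visa)
  w_1 = 0.190241·1.2073 + 0.006150·13.8564 = 0.3149  (Alcoa)
  w_2 = 0.190241·1.6342 + 0.006150·18.7701 = 0.4263  (Walmart)
  w_3 = 0.190241·0.8892 + 0.006150·11.6854 = 0.2410  (Lockheed)
Σw_i=1.0000  μᵀw=0.0730
σ²=wᵀΣw=λ₁·μ_p+λ₂ = 0.190241·0.073 + 0.006150 = 0.020038 ≈ 0.0200


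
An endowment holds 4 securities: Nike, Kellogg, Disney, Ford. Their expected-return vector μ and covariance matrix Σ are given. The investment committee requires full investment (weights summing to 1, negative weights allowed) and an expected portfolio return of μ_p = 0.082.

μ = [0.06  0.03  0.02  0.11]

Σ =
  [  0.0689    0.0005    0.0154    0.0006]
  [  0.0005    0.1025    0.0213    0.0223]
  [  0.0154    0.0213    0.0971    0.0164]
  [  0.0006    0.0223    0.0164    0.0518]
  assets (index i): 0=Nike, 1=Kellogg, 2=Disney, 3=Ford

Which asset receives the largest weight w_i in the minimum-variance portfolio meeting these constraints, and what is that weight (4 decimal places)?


p=Σ⁻¹μ = [0.9171  -0.1446  -0.2907  2.2672]
q=Σ⁻¹𝟙 = [13.3601  5.4234  4.3844  15.4274]
a=μᵀp=0.294269  b=𝟙ᵀp=2.749007  c=𝟙ᵀq=38.595316  D=ac−b²=3.800346
λ₁=(c·0.082−b)/D = (38.595316·0.082−2.749007)/3.800346 = 0.109413
λ₂=(a−b·0.082)/D = (0.294269−2.749007·0.082)/3.800346 = 0.018117
w* = 0.109413·p + 0.018117·q:
  w_0 = 0.109413·0.9171 + 0.018117·13.3601 = 0.3424  (Nike)
  w_1 = 0.109413·-0.1446 + 0.018117·5.4234 = 0.0824  (Kellogg)
  w_2 = 0.109413·-0.2907 + 0.018117·4.3844 = 0.0476  (Disney)
  w_3 = 0.109413·2.2672 + 0.018117·15.4274 = 0.5276  (Ford)
Σw_i=1.0000  μᵀw=0.0820
σ²=wᵀΣw=λ₁·μ_p+λ₂ = 0.109413·0.082 + 0.018117 = 0.027089 ≈ 0.0271

Ford (0.5276)


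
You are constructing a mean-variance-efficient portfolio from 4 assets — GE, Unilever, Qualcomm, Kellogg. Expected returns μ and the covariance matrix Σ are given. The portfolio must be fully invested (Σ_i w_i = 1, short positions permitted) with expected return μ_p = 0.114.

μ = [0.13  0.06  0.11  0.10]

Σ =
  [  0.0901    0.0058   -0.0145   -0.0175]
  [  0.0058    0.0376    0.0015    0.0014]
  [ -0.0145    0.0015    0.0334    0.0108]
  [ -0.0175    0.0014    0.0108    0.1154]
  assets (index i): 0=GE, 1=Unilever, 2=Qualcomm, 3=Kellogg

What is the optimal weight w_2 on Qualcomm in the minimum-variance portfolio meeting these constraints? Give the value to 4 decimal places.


0.5468

p=Σ⁻¹μ = [2.1628  1.0754  3.9207  0.8146]
q=Σ⁻¹𝟙 = [16.5741  22.4089  33.6196  7.7607]
a=μᵀp=0.858414  b=𝟙ᵀp=7.973393  c=𝟙ᵀq=80.363314  D=ac−b²=5.410014
λ₁=(c·0.114−b)/D = (80.363314·0.114−7.973393)/5.410014 = 0.219597
λ₂=(a−b·0.114)/D = (0.858414−7.973393·0.114)/5.410014 = -0.009344
w* = 0.219597·p + -0.009344·q:
  w_0 = 0.219597·2.1628 + -0.009344·16.5741 = 0.3201  (GE)
  w_1 = 0.219597·1.0754 + -0.009344·22.4089 = 0.0268  (Unilever)
  w_2 = 0.219597·3.9207 + -0.009344·33.6196 = 0.5468  (Qualcomm)
  w_3 = 0.219597·0.8146 + -0.009344·7.7607 = 0.1064  (Kellogg)
Σw_i=1.0000  μᵀw=0.1140
σ²=wᵀΣw=λ₁·μ_p+λ₂ = 0.219597·0.114 + -0.009344 = 0.015690 ≈ 0.0157


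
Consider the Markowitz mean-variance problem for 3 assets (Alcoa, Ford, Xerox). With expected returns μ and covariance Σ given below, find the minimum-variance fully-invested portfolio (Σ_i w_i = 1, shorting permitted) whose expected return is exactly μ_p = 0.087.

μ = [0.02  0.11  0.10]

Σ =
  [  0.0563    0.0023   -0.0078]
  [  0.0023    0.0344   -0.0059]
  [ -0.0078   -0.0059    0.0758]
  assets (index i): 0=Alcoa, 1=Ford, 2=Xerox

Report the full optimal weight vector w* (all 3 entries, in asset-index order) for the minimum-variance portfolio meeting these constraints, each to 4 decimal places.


0.2255  0.5041  0.2704

u=Σ⁻¹μ = [0.4406  3.4483  1.6330]
v=Σ⁻¹𝟙 = [18.9332  30.8121  17.5392]
a=μᵀu=0.551425  b=𝟙ᵀu=5.521908  c=𝟙ᵀv=67.284418  D=ac−b²=6.610836
λ₁=(c·0.087−b)/D = (67.284418·0.087−5.521908)/6.610836 = 0.050196
λ₂=(a−b·0.087)/D = (0.551425−5.521908·0.087)/6.610836 = 0.010743
w* = 0.050196·u + 0.010743·v:
  w_0 = 0.050196·0.4406 + 0.010743·18.9332 = 0.2255  (Alcoa)
  w_1 = 0.050196·3.4483 + 0.010743·30.8121 = 0.5041  (Ford)
  w_2 = 0.050196·1.6330 + 0.010743·17.5392 = 0.2704  (Xerox)
Σw_i=1.0000  μᵀw=0.0870
σ²=wᵀΣw=λ₁·μ_p+λ₂ = 0.050196·0.087 + 0.010743 = 0.015110 ≈ 0.0151


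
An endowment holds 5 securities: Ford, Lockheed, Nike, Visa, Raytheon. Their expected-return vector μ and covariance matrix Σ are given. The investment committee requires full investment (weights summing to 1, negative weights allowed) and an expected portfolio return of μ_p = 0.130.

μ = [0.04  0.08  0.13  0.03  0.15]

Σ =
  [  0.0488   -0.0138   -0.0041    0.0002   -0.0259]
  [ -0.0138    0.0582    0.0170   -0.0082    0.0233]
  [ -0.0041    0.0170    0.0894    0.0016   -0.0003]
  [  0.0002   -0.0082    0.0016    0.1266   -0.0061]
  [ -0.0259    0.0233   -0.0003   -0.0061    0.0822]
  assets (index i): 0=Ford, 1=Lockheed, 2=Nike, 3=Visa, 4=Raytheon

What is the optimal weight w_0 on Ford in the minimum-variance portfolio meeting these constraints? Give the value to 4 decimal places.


u=Σ⁻¹μ = [2.4072  0.5931  1.4533  0.3712  2.4480]
v=Σ⁻¹𝟙 = [36.3838  16.4804  9.6123  9.7373  19.7157]
a=μᵀu=0.711010  b=𝟙ᵀu=7.272855  c=𝟙ᵀv=91.929497  D=ac−b²=12.468353
λ₁=(c·0.130−b)/D = (91.929497·0.130−7.272855)/12.468353 = 0.375188
λ₂=(a−b·0.130)/D = (0.711010−7.272855·0.130)/12.468353 = -0.018805
w* = 0.375188·u + -0.018805·v:
  w_0 = 0.375188·2.4072 + -0.018805·36.3838 = 0.2190  (Ford)
  w_1 = 0.375188·0.5931 + -0.018805·16.4804 = -0.0874  (Lockheed)
  w_2 = 0.375188·1.4533 + -0.018805·9.6123 = 0.3645  (Nike)
  w_3 = 0.375188·0.3712 + -0.018805·9.7373 = -0.0438  (Visa)
  w_4 = 0.375188·2.4480 + -0.018805·19.7157 = 0.5477  (Raytheon)
Σw_i=1.0000  μᵀw=0.1300
σ²=wᵀΣw=λ₁·μ_p+λ₂ = 0.375188·0.130 + -0.018805 = 0.029970 ≈ 0.0300

0.2190


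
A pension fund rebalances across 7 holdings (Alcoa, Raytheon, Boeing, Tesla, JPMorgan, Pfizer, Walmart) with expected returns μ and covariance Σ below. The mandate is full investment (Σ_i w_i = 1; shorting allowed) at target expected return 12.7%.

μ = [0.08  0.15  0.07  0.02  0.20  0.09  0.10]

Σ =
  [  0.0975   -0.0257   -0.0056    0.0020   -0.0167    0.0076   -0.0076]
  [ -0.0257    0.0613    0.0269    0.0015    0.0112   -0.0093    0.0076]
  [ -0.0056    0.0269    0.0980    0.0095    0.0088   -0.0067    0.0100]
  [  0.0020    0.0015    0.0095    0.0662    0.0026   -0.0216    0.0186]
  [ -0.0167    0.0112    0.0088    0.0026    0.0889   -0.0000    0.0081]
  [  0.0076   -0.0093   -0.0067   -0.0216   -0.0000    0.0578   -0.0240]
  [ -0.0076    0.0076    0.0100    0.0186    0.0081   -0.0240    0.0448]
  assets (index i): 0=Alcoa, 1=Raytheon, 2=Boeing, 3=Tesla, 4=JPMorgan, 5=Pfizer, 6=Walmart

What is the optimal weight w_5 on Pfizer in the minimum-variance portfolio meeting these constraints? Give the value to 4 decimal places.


u=Σ⁻¹μ = [1.9657  3.1419  -0.3590  0.2573  1.9405  3.2743  3.4091]
v=Σ⁻¹𝟙 = [16.8487  22.4744  1.9170  16.8642  7.8488  39.1278  33.4797]
a=μᵀu=1.632253  b=𝟙ᵀu=13.629772  c=𝟙ᵀv=138.560699  D=ac−b²=40.395379
λ₁=(c·0.127−b)/D = (138.560699·0.127−13.629772)/40.395379 = 0.098215
λ₂=(a−b·0.127)/D = (1.632253−13.629772·0.127)/40.395379 = -0.002444
w* = 0.098215·u + -0.002444·v:
  w_0 = 0.098215·1.9657 + -0.002444·16.8487 = 0.1519  (Alcoa)
  w_1 = 0.098215·3.1419 + -0.002444·22.4744 = 0.2537  (Raytheon)
  w_2 = 0.098215·-0.3590 + -0.002444·1.9170 = -0.0399  (Boeing)
  w_3 = 0.098215·0.2573 + -0.002444·16.8642 = -0.0159  (Tesla)
  w_4 = 0.098215·1.9405 + -0.002444·7.8488 = 0.1714  (JPMorgan)
  w_5 = 0.098215·3.2743 + -0.002444·39.1278 = 0.2260  (Pfizer)
  w_6 = 0.098215·3.4091 + -0.002444·33.4797 = 0.2530  (Walmart)
Σw_i=1.0000  μᵀw=0.1270
σ²=wᵀΣw=λ₁·μ_p+λ₂ = 0.098215·0.127 + -0.002444 = 0.010029 ≈ 0.0100

0.2260


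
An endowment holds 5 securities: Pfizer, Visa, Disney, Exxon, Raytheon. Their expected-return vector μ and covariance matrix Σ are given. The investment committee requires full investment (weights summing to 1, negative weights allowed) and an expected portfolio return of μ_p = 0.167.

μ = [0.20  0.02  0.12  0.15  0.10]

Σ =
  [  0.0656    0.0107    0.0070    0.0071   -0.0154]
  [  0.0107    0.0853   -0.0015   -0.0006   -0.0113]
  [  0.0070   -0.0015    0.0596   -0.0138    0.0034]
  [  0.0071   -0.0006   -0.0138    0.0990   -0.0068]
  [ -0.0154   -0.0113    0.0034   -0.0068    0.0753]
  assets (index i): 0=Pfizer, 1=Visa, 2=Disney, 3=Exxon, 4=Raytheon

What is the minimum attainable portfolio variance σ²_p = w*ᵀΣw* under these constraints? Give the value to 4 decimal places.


0.0224

u=Σ⁻¹μ = [3.1149  0.1620  1.9286  1.7028  2.0561]
v=Σ⁻¹𝟙 = [14.2594  12.7795  17.3444  12.8436  18.4910]
a=μᵀu=1.318691  b=𝟙ᵀu=8.964444  c=𝟙ᵀv=75.717943  D=ac−b²=19.487318
λ₁=(c·0.167−b)/D = (75.717943·0.167−8.964444)/19.487318 = 0.188864
λ₂=(a−b·0.167)/D = (1.318691−8.964444·0.167)/19.487318 = -0.009153
w* = 0.188864·u + -0.009153·v:
  w_0 = 0.188864·3.1149 + -0.009153·14.2594 = 0.4578  (Pfizer)
  w_1 = 0.188864·0.1620 + -0.009153·12.7795 = -0.0864  (Visa)
  w_2 = 0.188864·1.9286 + -0.009153·17.3444 = 0.2055  (Disney)
  w_3 = 0.188864·1.7028 + -0.009153·12.8436 = 0.2040  (Exxon)
  w_4 = 0.188864·2.0561 + -0.009153·18.4910 = 0.2191  (Raytheon)
Σw_i=1.0000  μᵀw=0.1670
σ²=wᵀΣw=λ₁·μ_p+λ₂ = 0.188864·0.167 + -0.009153 = 0.022387 ≈ 0.0224


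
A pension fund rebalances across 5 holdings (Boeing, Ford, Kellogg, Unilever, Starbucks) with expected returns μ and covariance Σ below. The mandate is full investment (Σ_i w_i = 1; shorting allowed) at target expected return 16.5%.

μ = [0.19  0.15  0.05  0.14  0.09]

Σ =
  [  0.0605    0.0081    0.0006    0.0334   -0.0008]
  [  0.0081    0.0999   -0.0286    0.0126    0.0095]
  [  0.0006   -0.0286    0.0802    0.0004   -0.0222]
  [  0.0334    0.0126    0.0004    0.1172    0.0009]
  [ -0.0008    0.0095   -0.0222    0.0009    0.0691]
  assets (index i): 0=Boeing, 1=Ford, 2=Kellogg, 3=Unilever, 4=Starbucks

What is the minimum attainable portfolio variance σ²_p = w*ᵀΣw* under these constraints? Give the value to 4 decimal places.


g=Σ⁻¹μ = [2.8256  1.5512  1.6072  0.2045  1.6356]
h=Σ⁻¹𝟙 = [13.0655  13.1090  22.5752  3.1688  20.0323]
a=μᵀg=1.025736  b=𝟙ᵀg=7.824080  c=𝟙ᵀh=71.950690  D=ac−b²=12.586224
λ₁=(c·0.165−b)/D = (71.950690·0.165−7.824080)/12.586224 = 0.321604
λ₂=(a−b·0.165)/D = (1.025736−7.824080·0.165)/12.586224 = -0.021074
w* = 0.321604·g + -0.021074·h:
  w_0 = 0.321604·2.8256 + -0.021074·13.0655 = 0.6334  (Boeing)
  w_1 = 0.321604·1.5512 + -0.021074·13.1090 = 0.2226  (Ford)
  w_2 = 0.321604·1.6072 + -0.021074·22.5752 = 0.0411  (Kellogg)
  w_3 = 0.321604·0.2045 + -0.021074·3.1688 = -0.0010  (Unilever)
  w_4 = 0.321604·1.6356 + -0.021074·20.0323 = 0.1039  (Starbucks)
Σw_i=1.0000  μᵀw=0.1650
σ²=wᵀΣw=λ₁·μ_p+λ₂ = 0.321604·0.165 + -0.021074 = 0.031991 ≈ 0.0320

0.0320


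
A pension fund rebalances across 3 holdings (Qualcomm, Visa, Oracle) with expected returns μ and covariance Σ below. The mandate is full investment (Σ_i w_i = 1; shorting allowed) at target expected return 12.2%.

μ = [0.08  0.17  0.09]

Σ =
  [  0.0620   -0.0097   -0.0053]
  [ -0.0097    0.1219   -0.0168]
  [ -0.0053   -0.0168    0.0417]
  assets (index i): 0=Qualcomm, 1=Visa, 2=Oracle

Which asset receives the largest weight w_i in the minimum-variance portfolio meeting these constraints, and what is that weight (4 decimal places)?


Visa (0.4218)

x=Σ⁻¹μ = [1.8739  1.9841  3.1958]
y=Σ⁻¹𝟙 = [21.1498  14.3591  32.4539]
a=μᵀx=0.774842  b=𝟙ᵀx=7.053890  c=𝟙ᵀy=67.962864  D=ac−b²=2.903118
λ₁=(c·0.122−b)/D = (67.962864·0.122−7.053890)/2.903118 = 0.426293
λ₂=(a−b·0.122)/D = (0.774842−7.053890·0.122)/2.903118 = -0.029531
w* = 0.426293·x + -0.029531·y:
  w_0 = 0.426293·1.8739 + -0.029531·21.1498 = 0.1743  (Qualcomm)
  w_1 = 0.426293·1.9841 + -0.029531·14.3591 = 0.4218  (Visa)
  w_2 = 0.426293·3.1958 + -0.029531·32.4539 = 0.4040  (Oracle)
Σw_i=1.0000  μᵀw=0.1220
σ²=wᵀΣw=λ₁·μ_p+λ₂ = 0.426293·0.122 + -0.029531 = 0.022477 ≈ 0.0225


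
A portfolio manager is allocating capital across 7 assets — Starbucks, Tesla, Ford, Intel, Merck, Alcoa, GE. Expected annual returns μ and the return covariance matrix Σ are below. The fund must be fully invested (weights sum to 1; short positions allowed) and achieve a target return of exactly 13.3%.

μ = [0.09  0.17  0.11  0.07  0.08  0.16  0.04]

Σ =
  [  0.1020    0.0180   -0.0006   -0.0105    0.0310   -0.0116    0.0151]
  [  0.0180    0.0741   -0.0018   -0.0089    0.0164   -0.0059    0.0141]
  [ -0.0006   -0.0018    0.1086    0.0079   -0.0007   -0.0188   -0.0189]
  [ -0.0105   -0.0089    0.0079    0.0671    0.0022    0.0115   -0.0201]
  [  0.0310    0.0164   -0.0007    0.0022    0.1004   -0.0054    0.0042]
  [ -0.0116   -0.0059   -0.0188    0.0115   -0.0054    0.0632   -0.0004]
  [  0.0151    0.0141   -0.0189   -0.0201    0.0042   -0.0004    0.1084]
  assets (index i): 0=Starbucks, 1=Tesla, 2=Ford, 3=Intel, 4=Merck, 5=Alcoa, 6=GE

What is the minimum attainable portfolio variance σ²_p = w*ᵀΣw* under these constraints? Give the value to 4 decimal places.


0.0139

g=Σ⁻¹μ = [0.7755  2.3586  1.6299  0.8342  0.3240  3.2574  0.3925]
h=Σ⁻¹𝟙 = [8.2300  11.8349  13.8741  15.9963  5.8274  20.2270  11.7732]
a=μᵀg=1.271229  b=𝟙ᵀg=9.571982  c=𝟙ᵀh=87.763060  D=ac−b²=19.944060
λ₁=(c·0.133−b)/D = (87.763060·0.133−9.571982)/19.944060 = 0.105320
λ₂=(a−b·0.133)/D = (1.271229−9.571982·0.133)/19.944060 = -0.000093
w* = 0.105320·g + -0.000093·h:
  w_0 = 0.105320·0.7755 + -0.000093·8.2300 = 0.0809  (Starbucks)
  w_1 = 0.105320·2.3586 + -0.000093·11.8349 = 0.2473  (Tesla)
  w_2 = 0.105320·1.6299 + -0.000093·13.8741 = 0.1704  (Ford)
  w_3 = 0.105320·0.8342 + -0.000093·15.9963 = 0.0864  (Intel)
  w_4 = 0.105320·0.3240 + -0.000093·5.8274 = 0.0336  (Merck)
  w_5 = 0.105320·3.2574 + -0.000093·20.2270 = 0.3412  (Alcoa)
  w_6 = 0.105320·0.3925 + -0.000093·11.7732 = 0.0403  (GE)
Σw_i=1.0000  μᵀw=0.1330
σ²=wᵀΣw=λ₁·μ_p+λ₂ = 0.105320·0.133 + -0.000093 = 0.013915 ≈ 0.0139


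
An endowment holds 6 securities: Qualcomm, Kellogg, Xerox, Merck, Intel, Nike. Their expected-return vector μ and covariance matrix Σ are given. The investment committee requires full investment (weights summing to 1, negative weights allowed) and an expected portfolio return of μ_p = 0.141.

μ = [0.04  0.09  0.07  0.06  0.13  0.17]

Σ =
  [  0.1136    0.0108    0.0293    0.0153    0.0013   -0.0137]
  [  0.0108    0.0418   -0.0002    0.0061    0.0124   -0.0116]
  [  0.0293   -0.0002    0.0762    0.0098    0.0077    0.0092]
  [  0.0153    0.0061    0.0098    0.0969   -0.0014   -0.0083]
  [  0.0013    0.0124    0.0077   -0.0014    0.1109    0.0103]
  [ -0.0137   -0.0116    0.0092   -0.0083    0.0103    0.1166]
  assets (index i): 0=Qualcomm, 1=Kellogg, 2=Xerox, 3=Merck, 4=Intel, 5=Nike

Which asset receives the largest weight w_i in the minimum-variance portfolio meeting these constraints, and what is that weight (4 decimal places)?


Nike (0.4737)

p=Σ⁻¹μ = [0.1094  2.2811  0.5404  0.5539  0.7340  1.6297]
q=Σ⁻¹𝟙 = [4.5337  23.1630  8.5677  8.2832  4.8717  10.8967]
a=μᵀp=0.653209  b=𝟙ᵀp=5.848506  c=𝟙ᵀq=60.315962  D=ac−b²=5.193886
λ₁=(c·0.141−b)/D = (60.315962·0.141−5.848506)/5.193886 = 0.511379
λ₂=(a−b·0.141)/D = (0.653209−5.848506·0.141)/5.193886 = -0.033006
w* = 0.511379·p + -0.033006·q:
  w_0 = 0.511379·0.1094 + -0.033006·4.5337 = -0.0937  (Qualcomm)
  w_1 = 0.511379·2.2811 + -0.033006·23.1630 = 0.4020  (Kellogg)
  w_2 = 0.511379·0.5404 + -0.033006·8.5677 = -0.0064  (Xerox)
  w_3 = 0.511379·0.5539 + -0.033006·8.2832 = 0.0098  (Merck)
  w_4 = 0.511379·0.7340 + -0.033006·4.8717 = 0.2146  (Intel)
  w_5 = 0.511379·1.6297 + -0.033006·10.8967 = 0.4737  (Nike)
Σw_i=1.0000  μᵀw=0.1410
σ²=wᵀΣw=λ₁·μ_p+λ₂ = 0.511379·0.141 + -0.033006 = 0.039098 ≈ 0.0391


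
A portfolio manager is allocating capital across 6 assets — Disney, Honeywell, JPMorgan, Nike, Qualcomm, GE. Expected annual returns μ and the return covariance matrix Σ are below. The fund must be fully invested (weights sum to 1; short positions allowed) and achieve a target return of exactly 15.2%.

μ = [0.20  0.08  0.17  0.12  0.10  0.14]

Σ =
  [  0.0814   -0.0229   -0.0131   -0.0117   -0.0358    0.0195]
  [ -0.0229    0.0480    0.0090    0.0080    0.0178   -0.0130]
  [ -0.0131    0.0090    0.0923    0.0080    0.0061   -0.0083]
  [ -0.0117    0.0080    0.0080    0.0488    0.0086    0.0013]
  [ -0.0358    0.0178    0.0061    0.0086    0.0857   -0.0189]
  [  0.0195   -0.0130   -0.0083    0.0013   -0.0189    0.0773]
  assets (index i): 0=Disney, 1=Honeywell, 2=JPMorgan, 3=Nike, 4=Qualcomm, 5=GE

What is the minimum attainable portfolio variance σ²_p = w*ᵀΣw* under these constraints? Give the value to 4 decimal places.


x=Σ⁻¹μ = [4.5166  2.6328  2.0326  2.2753  2.5571  1.9197]
y=Σ⁻¹𝟙 = [28.6800  26.7662  10.9430  17.4123  19.0348  15.7393]
a=μᵀx=2.256982  b=𝟙ᵀx=15.934067  c=𝟙ᵀy=118.575632  D=ac−b²=13.728574
λ₁=(c·0.152−b)/D = (118.575632·0.152−15.934067)/13.728574 = 0.152196
λ₂=(a−b·0.152)/D = (2.256982−15.934067·0.152)/13.728574 = -0.012018
w* = 0.152196·x + -0.012018·y:
  w_0 = 0.152196·4.5166 + -0.012018·28.6800 = 0.3427  (Disney)
  w_1 = 0.152196·2.6328 + -0.012018·26.7662 = 0.0790  (Honeywell)
  w_2 = 0.152196·2.0326 + -0.012018·10.9430 = 0.1778  (JPMorgan)
  w_3 = 0.152196·2.2753 + -0.012018·17.4123 = 0.1370  (Nike)
  w_4 = 0.152196·2.5571 + -0.012018·19.0348 = 0.1604  (Qualcomm)
  w_5 = 0.152196·1.9197 + -0.012018·15.7393 = 0.1030  (GE)
Σw_i=1.0000  μᵀw=0.1520
σ²=wᵀΣw=λ₁·μ_p+λ₂ = 0.152196·0.152 + -0.012018 = 0.011115 ≈ 0.0111

0.0111


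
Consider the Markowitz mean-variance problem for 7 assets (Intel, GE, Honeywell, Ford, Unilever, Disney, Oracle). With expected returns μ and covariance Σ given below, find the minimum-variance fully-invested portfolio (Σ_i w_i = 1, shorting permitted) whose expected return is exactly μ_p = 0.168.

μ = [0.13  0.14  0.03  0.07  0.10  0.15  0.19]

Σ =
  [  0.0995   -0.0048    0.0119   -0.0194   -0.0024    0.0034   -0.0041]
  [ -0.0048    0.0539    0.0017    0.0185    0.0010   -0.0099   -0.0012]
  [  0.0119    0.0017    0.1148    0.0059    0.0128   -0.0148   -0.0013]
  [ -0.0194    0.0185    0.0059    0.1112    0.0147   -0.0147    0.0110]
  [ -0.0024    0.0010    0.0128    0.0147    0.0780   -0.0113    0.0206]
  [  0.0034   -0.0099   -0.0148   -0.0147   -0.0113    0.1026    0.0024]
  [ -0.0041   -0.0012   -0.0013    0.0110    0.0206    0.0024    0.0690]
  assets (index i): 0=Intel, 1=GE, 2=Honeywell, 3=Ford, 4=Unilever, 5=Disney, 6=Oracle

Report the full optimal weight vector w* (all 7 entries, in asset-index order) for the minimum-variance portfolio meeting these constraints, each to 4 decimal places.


u=Σ⁻¹μ = [1.5409  3.0090  0.2161  0.2662  0.7893  1.7976  2.5610]
v=Σ⁻¹𝟙 = [11.6136  19.6661  7.7622  6.8417  9.4331  14.1345  11.2725]
a=μᵀu=1.481848  b=𝟙ᵀu=10.180078  c=𝟙ᵀv=80.723792  D=ac−b²=15.986384
λ₁=(c·0.168−b)/D = (80.723792·0.168−10.180078)/15.986384 = 0.211525
λ₂=(a−b·0.168)/D = (1.481848−10.180078·0.168)/15.986384 = -0.014287
w* = 0.211525·u + -0.014287·v:
  w_0 = 0.211525·1.5409 + -0.014287·11.6136 = 0.1600  (Intel)
  w_1 = 0.211525·3.0090 + -0.014287·19.6661 = 0.3555  (GE)
  w_2 = 0.211525·0.2161 + -0.014287·7.7622 = -0.0652  (Honeywell)
  w_3 = 0.211525·0.2662 + -0.014287·6.8417 = -0.0414  (Ford)
  w_4 = 0.211525·0.7893 + -0.014287·9.4331 = 0.0322  (Unilever)
  w_5 = 0.211525·1.7976 + -0.014287·14.1345 = 0.1783  (Disney)
  w_6 = 0.211525·2.5610 + -0.014287·11.2725 = 0.3807  (Oracle)
Σw_i=1.0000  μᵀw=0.1680
σ²=wᵀΣw=λ₁·μ_p+λ₂ = 0.211525·0.168 + -0.014287 = 0.021249 ≈ 0.0212

0.1600  0.3555  -0.0652  -0.0414  0.0322  0.1783  0.3807


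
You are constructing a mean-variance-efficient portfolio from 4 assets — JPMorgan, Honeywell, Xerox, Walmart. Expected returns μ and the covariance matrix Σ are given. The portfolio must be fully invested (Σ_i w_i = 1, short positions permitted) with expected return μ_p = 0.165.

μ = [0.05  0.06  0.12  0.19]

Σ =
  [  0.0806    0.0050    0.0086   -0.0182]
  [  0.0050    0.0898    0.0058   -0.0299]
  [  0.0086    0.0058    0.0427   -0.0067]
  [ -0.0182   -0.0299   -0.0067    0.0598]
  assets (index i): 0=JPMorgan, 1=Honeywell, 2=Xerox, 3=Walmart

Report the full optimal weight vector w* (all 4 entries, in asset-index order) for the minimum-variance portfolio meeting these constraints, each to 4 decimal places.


g=Σ⁻¹μ = [1.2816  2.0412  3.0484  4.9295]
h=Σ⁻¹𝟙 = [16.4920  20.1988  22.7501  34.3900]
a=μᵀg=1.488956  b=𝟙ᵀg=11.300643  c=𝟙ᵀh=93.830893  D=ac−b²=12.005560
λ₁=(c·0.165−b)/D = (93.830893·0.165−11.300643)/12.005560 = 0.348293
λ₂=(a−b·0.165)/D = (1.488956−11.300643·0.165)/12.005560 = -0.031290
w* = 0.348293·g + -0.031290·h:
  w_0 = 0.348293·1.2816 + -0.031290·16.4920 = -0.0697  (JPMorgan)
  w_1 = 0.348293·2.0412 + -0.031290·20.1988 = 0.0789  (Honeywell)
  w_2 = 0.348293·3.0484 + -0.031290·22.7501 = 0.3499  (Xerox)
  w_3 = 0.348293·4.9295 + -0.031290·34.3900 = 0.6408  (Walmart)
Σw_i=1.0000  μᵀw=0.1650
σ²=wᵀΣw=λ₁·μ_p+λ₂ = 0.348293·0.165 + -0.031290 = 0.026179 ≈ 0.0262

-0.0697  0.0789  0.3499  0.6408


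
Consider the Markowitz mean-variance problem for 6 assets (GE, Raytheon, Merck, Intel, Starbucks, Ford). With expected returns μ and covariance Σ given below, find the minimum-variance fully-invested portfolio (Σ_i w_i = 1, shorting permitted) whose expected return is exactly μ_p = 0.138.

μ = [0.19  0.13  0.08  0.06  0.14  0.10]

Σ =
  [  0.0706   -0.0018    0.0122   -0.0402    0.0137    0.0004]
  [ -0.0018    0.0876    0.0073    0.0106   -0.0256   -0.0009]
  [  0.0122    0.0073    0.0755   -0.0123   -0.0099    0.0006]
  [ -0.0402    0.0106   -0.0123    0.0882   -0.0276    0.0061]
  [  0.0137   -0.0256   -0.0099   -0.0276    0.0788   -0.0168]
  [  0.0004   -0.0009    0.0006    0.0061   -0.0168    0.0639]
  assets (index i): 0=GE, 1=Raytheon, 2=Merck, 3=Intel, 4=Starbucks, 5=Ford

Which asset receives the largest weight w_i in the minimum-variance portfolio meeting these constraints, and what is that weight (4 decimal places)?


g=Σ⁻¹μ = [3.6665  2.1361  1.2420  3.2401  3.5921  2.1955]
h=Σ⁻¹𝟙 = [22.8438  16.1223  16.8881  30.4892  31.2064  20.8689]
a=μᵀg=1.990549  b=𝟙ᵀg=16.072411  c=𝟙ᵀh=138.418688  D=ac−b²=17.206774
λ₁=(c·0.138−b)/D = (138.418688·0.138−16.072411)/17.206774 = 0.176057
λ₂=(a−b·0.138)/D = (1.990549−16.072411·0.138)/17.206774 = -0.013218
w* = 0.176057·g + -0.013218·h:
  w_0 = 0.176057·3.6665 + -0.013218·22.8438 = 0.3436  (GE)
  w_1 = 0.176057·2.1361 + -0.013218·16.1223 = 0.1630  (Raytheon)
  w_2 = 0.176057·1.2420 + -0.013218·16.8881 = -0.0046  (Merck)
  w_3 = 0.176057·3.2401 + -0.013218·30.4892 = 0.1674  (Intel)
  w_4 = 0.176057·3.5921 + -0.013218·31.2064 = 0.2199  (Starbucks)
  w_5 = 0.176057·2.1955 + -0.013218·20.8689 = 0.1107  (Ford)
Σw_i=1.0000  μᵀw=0.1380
σ²=wᵀΣw=λ₁·μ_p+λ₂ = 0.176057·0.138 + -0.013218 = 0.011078 ≈ 0.0111

GE (0.3436)


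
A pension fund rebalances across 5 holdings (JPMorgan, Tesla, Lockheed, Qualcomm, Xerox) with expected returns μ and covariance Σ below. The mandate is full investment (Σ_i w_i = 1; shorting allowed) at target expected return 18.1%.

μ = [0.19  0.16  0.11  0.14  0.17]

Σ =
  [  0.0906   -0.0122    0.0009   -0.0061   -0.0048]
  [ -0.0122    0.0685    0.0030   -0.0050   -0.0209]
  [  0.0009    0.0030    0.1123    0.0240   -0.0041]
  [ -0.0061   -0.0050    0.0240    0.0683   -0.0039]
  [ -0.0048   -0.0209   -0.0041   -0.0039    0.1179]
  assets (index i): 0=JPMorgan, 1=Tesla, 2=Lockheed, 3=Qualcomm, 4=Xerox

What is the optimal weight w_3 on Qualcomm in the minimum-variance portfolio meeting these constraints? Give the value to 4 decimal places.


0.1629

u=Σ⁻¹μ = [2.8918  3.7294  0.3908  2.5762  2.3196]
v=Σ⁻¹𝟙 = [15.8991  22.6608  5.1056  16.7185  13.8767]
a=μᵀu=1.944133  b=𝟙ᵀu=11.907807  c=𝟙ᵀv=74.260730  D=ac−b²=2.576862
λ₁=(c·0.181−b)/D = (74.260730·0.181−11.907807)/2.576862 = 0.595059
λ₂=(a−b·0.181)/D = (1.944133−11.907807·0.181)/2.576862 = -0.081952
w* = 0.595059·u + -0.081952·v:
  w_0 = 0.595059·2.8918 + -0.081952·15.8991 = 0.4178  (JPMorgan)
  w_1 = 0.595059·3.7294 + -0.081952·22.6608 = 0.3621  (Tesla)
  w_2 = 0.595059·0.3908 + -0.081952·5.1056 = -0.1858  (Lockheed)
  w_3 = 0.595059·2.5762 + -0.081952·16.7185 = 0.1629  (Qualcomm)
  w_4 = 0.595059·2.3196 + -0.081952·13.8767 = 0.2430  (Xerox)
Σw_i=1.0000  μᵀw=0.1810
σ²=wᵀΣw=λ₁·μ_p+λ₂ = 0.595059·0.181 + -0.081952 = 0.025753 ≈ 0.0258


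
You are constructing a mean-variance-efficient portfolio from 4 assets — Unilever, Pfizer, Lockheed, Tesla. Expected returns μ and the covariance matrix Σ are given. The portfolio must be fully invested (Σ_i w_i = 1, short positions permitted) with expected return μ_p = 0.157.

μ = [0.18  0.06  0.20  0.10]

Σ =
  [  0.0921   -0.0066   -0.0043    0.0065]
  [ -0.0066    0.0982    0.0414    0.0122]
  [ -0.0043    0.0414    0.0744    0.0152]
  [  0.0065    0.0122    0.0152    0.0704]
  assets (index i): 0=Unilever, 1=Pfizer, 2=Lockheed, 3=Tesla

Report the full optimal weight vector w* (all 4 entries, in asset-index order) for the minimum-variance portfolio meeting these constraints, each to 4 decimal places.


x=Σ⁻¹μ = [2.0022  -0.6048  2.9989  0.6929]
y=Σ⁻¹𝟙 = [10.9649  6.0027  8.6325  10.2881]
a=μᵀx=0.993168  b=𝟙ᵀx=5.089147  c=𝟙ᵀy=35.888182  D=ac−b²=9.743567
λ₁=(c·0.157−b)/D = (35.888182·0.157−5.089147)/9.743567 = 0.055965
λ₂=(a−b·0.157)/D = (0.993168−5.089147·0.157)/9.743567 = 0.019928
w* = 0.055965·x + 0.019928·y:
  w_0 = 0.055965·2.0022 + 0.019928·10.9649 = 0.3306  (Unilever)
  w_1 = 0.055965·-0.6048 + 0.019928·6.0027 = 0.0858  (Pfizer)
  w_2 = 0.055965·2.9989 + 0.019928·8.6325 = 0.3399  (Lockheed)
  w_3 = 0.055965·0.6929 + 0.019928·10.2881 = 0.2438  (Tesla)
Σw_i=1.0000  μᵀw=0.1570
σ²=wᵀΣw=λ₁·μ_p+λ₂ = 0.055965·0.157 + 0.019928 = 0.028715 ≈ 0.0287

0.3306  0.0858  0.3399  0.2438


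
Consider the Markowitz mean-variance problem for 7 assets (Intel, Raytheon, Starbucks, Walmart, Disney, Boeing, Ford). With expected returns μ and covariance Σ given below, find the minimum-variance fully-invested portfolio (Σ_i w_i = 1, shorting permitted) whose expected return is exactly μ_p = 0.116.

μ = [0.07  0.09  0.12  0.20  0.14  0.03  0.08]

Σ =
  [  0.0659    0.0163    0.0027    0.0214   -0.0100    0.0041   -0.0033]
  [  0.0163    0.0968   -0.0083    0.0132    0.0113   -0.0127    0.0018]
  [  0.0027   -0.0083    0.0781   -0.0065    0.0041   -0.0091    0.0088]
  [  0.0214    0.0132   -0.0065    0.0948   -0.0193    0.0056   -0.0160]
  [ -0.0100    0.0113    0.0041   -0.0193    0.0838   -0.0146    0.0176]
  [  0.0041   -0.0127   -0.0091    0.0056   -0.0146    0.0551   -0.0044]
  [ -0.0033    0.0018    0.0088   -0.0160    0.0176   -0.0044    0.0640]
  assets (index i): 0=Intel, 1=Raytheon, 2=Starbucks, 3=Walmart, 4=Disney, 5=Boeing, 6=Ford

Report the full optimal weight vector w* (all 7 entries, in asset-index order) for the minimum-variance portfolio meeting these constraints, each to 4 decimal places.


0.0509  0.0700  0.1655  0.2184  0.1948  0.1742  0.1261

u=Σ⁻¹μ = [0.2950  0.5710  1.7166  2.6363  2.1367  1.3298  1.1760]
v=Σ⁻¹𝟙 = [9.6534  9.7320  15.1324  12.0552  15.3512  26.1619  14.3592]
a=μᵀu=1.238395  b=𝟙ᵀu=9.861308  c=𝟙ᵀv=102.445361  D=ac−b²=29.622423
λ₁=(c·0.116−b)/D = (102.445361·0.116−9.861308)/29.622423 = 0.068271
λ₂=(a−b·0.116)/D = (1.238395−9.861308·0.116)/29.622423 = 0.003190
w* = 0.068271·u + 0.003190·v:
  w_0 = 0.068271·0.2950 + 0.003190·9.6534 = 0.0509  (Intel)
  w_1 = 0.068271·0.5710 + 0.003190·9.7320 = 0.0700  (Raytheon)
  w_2 = 0.068271·1.7166 + 0.003190·15.1324 = 0.1655  (Starbucks)
  w_3 = 0.068271·2.6363 + 0.003190·12.0552 = 0.2184  (Walmart)
  w_4 = 0.068271·2.1367 + 0.003190·15.3512 = 0.1948  (Disney)
  w_5 = 0.068271·1.3298 + 0.003190·26.1619 = 0.1742  (Boeing)
  w_6 = 0.068271·1.1760 + 0.003190·14.3592 = 0.1261  (Ford)
Σw_i=1.0000  μᵀw=0.1160
σ²=wᵀΣw=λ₁·μ_p+λ₂ = 0.068271·0.116 + 0.003190 = 0.011109 ≈ 0.0111


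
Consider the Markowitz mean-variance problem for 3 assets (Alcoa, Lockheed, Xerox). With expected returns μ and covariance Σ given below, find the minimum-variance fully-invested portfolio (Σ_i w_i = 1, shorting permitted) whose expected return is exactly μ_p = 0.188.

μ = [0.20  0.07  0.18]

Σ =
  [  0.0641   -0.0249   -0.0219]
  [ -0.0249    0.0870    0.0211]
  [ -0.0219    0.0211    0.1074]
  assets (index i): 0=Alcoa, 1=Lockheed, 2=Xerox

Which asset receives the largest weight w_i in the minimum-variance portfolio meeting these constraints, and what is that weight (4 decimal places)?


Alcoa (0.6107)

g=Σ⁻¹μ = [4.5000  1.5367  2.2917]
h=Σ⁻¹𝟙 = [25.7488  16.0993  11.3986]
a=μᵀg=1.420081  b=𝟙ᵀg=8.328455  c=𝟙ᵀh=53.246657  D=ac−b²=6.251395
λ₁=(c·0.188−b)/D = (53.246657·0.188−8.328455)/6.251395 = 0.269047
λ₂=(a−b·0.188)/D = (1.420081−8.328455·0.188)/6.251395 = -0.023302
w* = 0.269047·g + -0.023302·h:
  w_0 = 0.269047·4.5000 + -0.023302·25.7488 = 0.6107  (Alcoa)
  w_1 = 0.269047·1.5367 + -0.023302·16.0993 = 0.0383  (Lockheed)
  w_2 = 0.269047·2.2917 + -0.023302·11.3986 = 0.3510  (Xerox)
Σw_i=1.0000  μᵀw=0.1880
σ²=wᵀΣw=λ₁·μ_p+λ₂ = 0.269047·0.188 + -0.023302 = 0.027279 ≈ 0.0273


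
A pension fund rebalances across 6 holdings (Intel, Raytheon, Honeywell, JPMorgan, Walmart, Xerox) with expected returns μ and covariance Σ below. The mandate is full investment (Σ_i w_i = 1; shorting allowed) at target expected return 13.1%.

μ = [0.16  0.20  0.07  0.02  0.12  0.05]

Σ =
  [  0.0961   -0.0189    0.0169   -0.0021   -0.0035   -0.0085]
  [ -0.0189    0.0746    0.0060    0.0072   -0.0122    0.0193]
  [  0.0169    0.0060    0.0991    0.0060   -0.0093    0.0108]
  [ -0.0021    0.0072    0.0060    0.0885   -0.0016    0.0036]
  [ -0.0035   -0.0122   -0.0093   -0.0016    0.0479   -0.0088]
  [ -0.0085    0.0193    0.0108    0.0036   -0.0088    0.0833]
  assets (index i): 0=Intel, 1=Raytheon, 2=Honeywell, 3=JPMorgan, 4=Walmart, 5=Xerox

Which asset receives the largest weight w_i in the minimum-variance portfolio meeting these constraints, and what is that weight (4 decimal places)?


Walmart (0.3382)

p=Σ⁻¹μ = [2.5202  3.8263  0.3654  0.0051  3.7946  0.3242]
q=Σ⁻¹𝟙 = [14.8725  17.6747  7.5120  9.7963  30.3146  11.2325]
a=μᵀp=1.665717  b=𝟙ᵀp=10.835690  c=𝟙ᵀq=91.402588  D=ac−b²=34.838639
λ₁=(c·0.131−b)/D = (91.402588·0.131−10.835690)/34.838639 = 0.032666
λ₂=(a−b·0.131)/D = (1.665717−10.835690·0.131)/34.838639 = 0.007068
w* = 0.032666·p + 0.007068·q:
  w_0 = 0.032666·2.5202 + 0.007068·14.8725 = 0.1874  (Intel)
  w_1 = 0.032666·3.8263 + 0.007068·17.6747 = 0.2499  (Raytheon)
  w_2 = 0.032666·0.3654 + 0.007068·7.5120 = 0.0650  (Honeywell)
  w_3 = 0.032666·0.0051 + 0.007068·9.7963 = 0.0694  (JPMorgan)
  w_4 = 0.032666·3.7946 + 0.007068·30.3146 = 0.3382  (Walmart)
  w_5 = 0.032666·0.3242 + 0.007068·11.2325 = 0.0900  (Xerox)
Σw_i=1.0000  μᵀw=0.1310
σ²=wᵀΣw=λ₁·μ_p+λ₂ = 0.032666·0.131 + 0.007068 = 0.011347 ≈ 0.0113
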